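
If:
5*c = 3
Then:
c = 3/5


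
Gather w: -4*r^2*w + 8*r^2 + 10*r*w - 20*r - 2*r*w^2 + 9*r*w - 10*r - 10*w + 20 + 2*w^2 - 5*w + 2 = 8*r^2 - 30*r + w^2*(2 - 2*r) + w*(-4*r^2 + 19*r - 15) + 22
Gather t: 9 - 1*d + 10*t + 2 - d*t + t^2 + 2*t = -d + t^2 + t*(12 - d) + 11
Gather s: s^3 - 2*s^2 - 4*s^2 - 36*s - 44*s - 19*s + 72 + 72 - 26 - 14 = s^3 - 6*s^2 - 99*s + 104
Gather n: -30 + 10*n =10*n - 30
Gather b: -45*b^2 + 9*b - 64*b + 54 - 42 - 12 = -45*b^2 - 55*b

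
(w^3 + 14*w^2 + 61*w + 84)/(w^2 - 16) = (w^2 + 10*w + 21)/(w - 4)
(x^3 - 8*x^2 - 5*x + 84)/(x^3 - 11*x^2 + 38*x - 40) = (x^2 - 4*x - 21)/(x^2 - 7*x + 10)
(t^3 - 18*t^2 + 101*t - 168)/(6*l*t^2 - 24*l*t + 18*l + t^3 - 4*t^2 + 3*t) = (t^2 - 15*t + 56)/(6*l*t - 6*l + t^2 - t)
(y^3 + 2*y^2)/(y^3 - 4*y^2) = (y + 2)/(y - 4)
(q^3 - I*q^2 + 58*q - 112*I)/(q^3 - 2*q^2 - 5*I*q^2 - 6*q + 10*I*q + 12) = (q^2 + I*q + 56)/(q^2 - q*(2 + 3*I) + 6*I)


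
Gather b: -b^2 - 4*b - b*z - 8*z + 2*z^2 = -b^2 + b*(-z - 4) + 2*z^2 - 8*z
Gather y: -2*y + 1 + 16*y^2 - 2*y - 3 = 16*y^2 - 4*y - 2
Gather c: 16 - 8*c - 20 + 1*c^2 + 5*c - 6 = c^2 - 3*c - 10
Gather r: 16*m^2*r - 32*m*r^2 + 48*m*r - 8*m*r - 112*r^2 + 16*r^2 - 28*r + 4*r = r^2*(-32*m - 96) + r*(16*m^2 + 40*m - 24)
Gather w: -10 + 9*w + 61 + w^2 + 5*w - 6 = w^2 + 14*w + 45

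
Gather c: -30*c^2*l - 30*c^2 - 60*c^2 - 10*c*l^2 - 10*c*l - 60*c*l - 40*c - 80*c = c^2*(-30*l - 90) + c*(-10*l^2 - 70*l - 120)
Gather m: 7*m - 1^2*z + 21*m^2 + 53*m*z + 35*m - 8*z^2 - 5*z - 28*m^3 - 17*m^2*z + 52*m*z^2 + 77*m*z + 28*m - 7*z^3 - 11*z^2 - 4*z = -28*m^3 + m^2*(21 - 17*z) + m*(52*z^2 + 130*z + 70) - 7*z^3 - 19*z^2 - 10*z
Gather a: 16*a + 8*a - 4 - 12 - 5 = 24*a - 21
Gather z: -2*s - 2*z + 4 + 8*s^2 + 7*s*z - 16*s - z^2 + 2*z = 8*s^2 + 7*s*z - 18*s - z^2 + 4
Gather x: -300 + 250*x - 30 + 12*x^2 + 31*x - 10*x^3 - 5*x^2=-10*x^3 + 7*x^2 + 281*x - 330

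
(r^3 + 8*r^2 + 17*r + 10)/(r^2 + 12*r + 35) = (r^2 + 3*r + 2)/(r + 7)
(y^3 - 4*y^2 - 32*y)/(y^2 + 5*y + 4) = y*(y - 8)/(y + 1)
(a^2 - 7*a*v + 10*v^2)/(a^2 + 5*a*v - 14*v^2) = (a - 5*v)/(a + 7*v)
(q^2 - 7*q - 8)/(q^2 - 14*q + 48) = (q + 1)/(q - 6)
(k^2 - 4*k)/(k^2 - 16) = k/(k + 4)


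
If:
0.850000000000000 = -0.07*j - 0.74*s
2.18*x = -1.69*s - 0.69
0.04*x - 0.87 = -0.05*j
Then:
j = 16.00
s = -2.66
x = 1.75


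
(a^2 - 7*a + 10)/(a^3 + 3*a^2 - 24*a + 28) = (a - 5)/(a^2 + 5*a - 14)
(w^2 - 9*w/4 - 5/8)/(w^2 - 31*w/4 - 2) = (w - 5/2)/(w - 8)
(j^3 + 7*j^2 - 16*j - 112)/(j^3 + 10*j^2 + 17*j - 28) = (j - 4)/(j - 1)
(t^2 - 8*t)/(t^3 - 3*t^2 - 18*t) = (8 - t)/(-t^2 + 3*t + 18)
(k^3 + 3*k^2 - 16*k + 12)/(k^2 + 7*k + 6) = (k^2 - 3*k + 2)/(k + 1)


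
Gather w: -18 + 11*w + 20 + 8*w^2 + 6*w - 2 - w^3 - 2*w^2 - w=-w^3 + 6*w^2 + 16*w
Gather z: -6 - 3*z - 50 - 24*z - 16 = -27*z - 72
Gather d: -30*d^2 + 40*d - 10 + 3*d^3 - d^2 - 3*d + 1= 3*d^3 - 31*d^2 + 37*d - 9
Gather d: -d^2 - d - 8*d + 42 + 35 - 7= -d^2 - 9*d + 70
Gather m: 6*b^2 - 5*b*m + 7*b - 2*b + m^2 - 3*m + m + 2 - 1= 6*b^2 + 5*b + m^2 + m*(-5*b - 2) + 1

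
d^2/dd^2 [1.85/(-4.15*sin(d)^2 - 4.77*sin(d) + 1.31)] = (127.4465*sin(d)^4 + 109.865025*sin(d)^3 - 108.846785*sin(d)^2 - 208.169955*sin(d) - 104.30078)/(4.15*sin(d)^2 + 4.77*sin(d) - 1.31)^3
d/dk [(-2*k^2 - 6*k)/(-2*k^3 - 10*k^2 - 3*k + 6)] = 2*(-2*k^4 - 12*k^3 - 27*k^2 - 12*k - 18)/(4*k^6 + 40*k^5 + 112*k^4 + 36*k^3 - 111*k^2 - 36*k + 36)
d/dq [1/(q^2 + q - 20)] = (-2*q - 1)/(q^2 + q - 20)^2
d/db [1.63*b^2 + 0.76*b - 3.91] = 3.26*b + 0.76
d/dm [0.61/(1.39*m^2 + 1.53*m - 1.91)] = (-1.6958*m - 0.9333)/(1.39*m^2 + 1.53*m - 1.91)^2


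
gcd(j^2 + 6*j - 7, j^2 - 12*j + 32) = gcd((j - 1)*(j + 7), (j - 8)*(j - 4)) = 1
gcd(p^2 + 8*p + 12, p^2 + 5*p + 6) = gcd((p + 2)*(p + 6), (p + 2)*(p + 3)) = p + 2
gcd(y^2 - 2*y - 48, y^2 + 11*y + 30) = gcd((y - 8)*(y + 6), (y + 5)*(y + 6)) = y + 6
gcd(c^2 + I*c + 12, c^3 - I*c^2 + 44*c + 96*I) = c + 4*I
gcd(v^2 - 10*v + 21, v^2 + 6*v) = 1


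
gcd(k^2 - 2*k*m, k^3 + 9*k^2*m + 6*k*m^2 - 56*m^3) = k - 2*m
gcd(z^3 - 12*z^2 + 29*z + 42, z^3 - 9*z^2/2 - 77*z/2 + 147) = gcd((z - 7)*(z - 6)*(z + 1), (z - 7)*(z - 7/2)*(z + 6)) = z - 7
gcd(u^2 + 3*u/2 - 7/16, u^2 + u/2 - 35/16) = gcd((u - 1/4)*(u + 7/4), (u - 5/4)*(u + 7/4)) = u + 7/4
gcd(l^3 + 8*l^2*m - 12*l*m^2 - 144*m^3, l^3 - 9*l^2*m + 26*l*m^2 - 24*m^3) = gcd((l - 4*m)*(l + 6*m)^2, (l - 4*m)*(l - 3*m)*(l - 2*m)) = l - 4*m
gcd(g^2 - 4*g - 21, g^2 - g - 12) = g + 3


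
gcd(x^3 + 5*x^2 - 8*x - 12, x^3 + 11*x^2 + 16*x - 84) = x^2 + 4*x - 12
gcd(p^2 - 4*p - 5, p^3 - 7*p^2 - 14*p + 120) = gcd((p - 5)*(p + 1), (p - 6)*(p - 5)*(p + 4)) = p - 5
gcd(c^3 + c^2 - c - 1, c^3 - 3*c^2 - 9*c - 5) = c^2 + 2*c + 1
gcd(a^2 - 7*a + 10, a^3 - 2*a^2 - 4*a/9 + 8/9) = a - 2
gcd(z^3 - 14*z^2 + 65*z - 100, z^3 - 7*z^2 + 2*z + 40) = z^2 - 9*z + 20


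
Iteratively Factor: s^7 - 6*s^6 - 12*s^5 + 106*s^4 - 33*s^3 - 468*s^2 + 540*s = (s - 2)*(s^6 - 4*s^5 - 20*s^4 + 66*s^3 + 99*s^2 - 270*s) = (s - 2)*(s + 3)*(s^5 - 7*s^4 + s^3 + 63*s^2 - 90*s) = (s - 2)*(s + 3)^2*(s^4 - 10*s^3 + 31*s^2 - 30*s) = (s - 2)^2*(s + 3)^2*(s^3 - 8*s^2 + 15*s) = (s - 5)*(s - 2)^2*(s + 3)^2*(s^2 - 3*s) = s*(s - 5)*(s - 2)^2*(s + 3)^2*(s - 3)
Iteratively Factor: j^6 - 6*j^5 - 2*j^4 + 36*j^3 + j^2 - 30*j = (j + 2)*(j^5 - 8*j^4 + 14*j^3 + 8*j^2 - 15*j) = (j + 1)*(j + 2)*(j^4 - 9*j^3 + 23*j^2 - 15*j) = (j - 1)*(j + 1)*(j + 2)*(j^3 - 8*j^2 + 15*j) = j*(j - 1)*(j + 1)*(j + 2)*(j^2 - 8*j + 15) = j*(j - 5)*(j - 1)*(j + 1)*(j + 2)*(j - 3)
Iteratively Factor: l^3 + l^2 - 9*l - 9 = (l + 1)*(l^2 - 9) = (l + 1)*(l + 3)*(l - 3)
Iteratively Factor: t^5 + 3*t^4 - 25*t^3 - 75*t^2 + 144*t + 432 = (t - 3)*(t^4 + 6*t^3 - 7*t^2 - 96*t - 144) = (t - 4)*(t - 3)*(t^3 + 10*t^2 + 33*t + 36) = (t - 4)*(t - 3)*(t + 3)*(t^2 + 7*t + 12) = (t - 4)*(t - 3)*(t + 3)*(t + 4)*(t + 3)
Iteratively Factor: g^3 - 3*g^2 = (g - 3)*(g^2) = g*(g - 3)*(g)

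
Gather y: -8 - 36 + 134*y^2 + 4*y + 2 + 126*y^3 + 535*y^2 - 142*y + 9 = 126*y^3 + 669*y^2 - 138*y - 33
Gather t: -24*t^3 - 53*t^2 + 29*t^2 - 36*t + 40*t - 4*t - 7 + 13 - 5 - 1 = -24*t^3 - 24*t^2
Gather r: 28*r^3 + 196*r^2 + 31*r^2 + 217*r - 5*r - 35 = 28*r^3 + 227*r^2 + 212*r - 35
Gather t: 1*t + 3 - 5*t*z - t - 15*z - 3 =-5*t*z - 15*z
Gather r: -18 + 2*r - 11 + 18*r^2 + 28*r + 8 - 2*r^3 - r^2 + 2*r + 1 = -2*r^3 + 17*r^2 + 32*r - 20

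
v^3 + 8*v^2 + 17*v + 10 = (v + 1)*(v + 2)*(v + 5)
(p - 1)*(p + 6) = p^2 + 5*p - 6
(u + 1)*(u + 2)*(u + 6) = u^3 + 9*u^2 + 20*u + 12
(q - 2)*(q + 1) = q^2 - q - 2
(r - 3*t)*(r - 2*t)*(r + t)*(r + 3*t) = r^4 - r^3*t - 11*r^2*t^2 + 9*r*t^3 + 18*t^4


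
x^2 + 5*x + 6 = (x + 2)*(x + 3)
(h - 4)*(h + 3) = h^2 - h - 12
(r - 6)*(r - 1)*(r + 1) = r^3 - 6*r^2 - r + 6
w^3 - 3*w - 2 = (w - 2)*(w + 1)^2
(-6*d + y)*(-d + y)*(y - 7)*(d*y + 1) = 6*d^3*y^2 - 42*d^3*y - 7*d^2*y^3 + 49*d^2*y^2 + 6*d^2*y - 42*d^2 + d*y^4 - 7*d*y^3 - 7*d*y^2 + 49*d*y + y^3 - 7*y^2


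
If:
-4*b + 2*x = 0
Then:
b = x/2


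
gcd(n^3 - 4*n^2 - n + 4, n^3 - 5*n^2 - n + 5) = n^2 - 1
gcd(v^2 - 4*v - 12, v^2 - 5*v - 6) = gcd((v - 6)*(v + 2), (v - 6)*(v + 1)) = v - 6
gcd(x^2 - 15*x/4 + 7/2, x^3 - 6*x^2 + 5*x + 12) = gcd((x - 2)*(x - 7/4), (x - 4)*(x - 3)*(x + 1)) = 1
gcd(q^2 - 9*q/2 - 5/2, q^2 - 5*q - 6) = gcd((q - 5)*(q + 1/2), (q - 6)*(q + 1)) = 1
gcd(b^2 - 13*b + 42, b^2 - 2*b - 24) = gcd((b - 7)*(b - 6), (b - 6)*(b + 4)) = b - 6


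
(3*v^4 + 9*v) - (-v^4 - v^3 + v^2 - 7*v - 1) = 4*v^4 + v^3 - v^2 + 16*v + 1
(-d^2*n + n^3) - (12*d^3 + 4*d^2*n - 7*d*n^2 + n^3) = -12*d^3 - 5*d^2*n + 7*d*n^2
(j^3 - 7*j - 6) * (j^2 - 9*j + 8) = j^5 - 9*j^4 + j^3 + 57*j^2 - 2*j - 48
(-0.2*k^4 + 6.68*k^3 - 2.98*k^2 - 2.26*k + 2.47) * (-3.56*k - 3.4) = 0.712*k^5 - 23.1008*k^4 - 12.1032*k^3 + 18.1776*k^2 - 1.1092*k - 8.398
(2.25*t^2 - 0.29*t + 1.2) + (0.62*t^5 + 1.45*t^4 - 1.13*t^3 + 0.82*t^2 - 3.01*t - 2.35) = 0.62*t^5 + 1.45*t^4 - 1.13*t^3 + 3.07*t^2 - 3.3*t - 1.15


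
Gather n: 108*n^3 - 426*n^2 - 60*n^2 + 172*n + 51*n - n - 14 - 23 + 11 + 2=108*n^3 - 486*n^2 + 222*n - 24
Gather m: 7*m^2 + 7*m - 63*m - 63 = 7*m^2 - 56*m - 63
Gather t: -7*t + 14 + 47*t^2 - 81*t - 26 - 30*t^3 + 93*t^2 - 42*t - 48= -30*t^3 + 140*t^2 - 130*t - 60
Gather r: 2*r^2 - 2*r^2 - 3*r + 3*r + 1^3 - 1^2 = 0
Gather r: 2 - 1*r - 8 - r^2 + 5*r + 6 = -r^2 + 4*r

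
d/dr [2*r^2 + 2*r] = 4*r + 2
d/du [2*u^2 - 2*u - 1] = 4*u - 2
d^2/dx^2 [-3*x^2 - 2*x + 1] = -6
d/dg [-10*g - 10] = -10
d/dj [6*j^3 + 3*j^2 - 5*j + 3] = 18*j^2 + 6*j - 5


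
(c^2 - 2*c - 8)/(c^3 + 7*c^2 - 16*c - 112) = (c + 2)/(c^2 + 11*c + 28)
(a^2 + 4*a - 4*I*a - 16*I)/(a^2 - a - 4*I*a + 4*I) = (a + 4)/(a - 1)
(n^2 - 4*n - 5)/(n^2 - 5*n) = (n + 1)/n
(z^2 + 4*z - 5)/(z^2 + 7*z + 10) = (z - 1)/(z + 2)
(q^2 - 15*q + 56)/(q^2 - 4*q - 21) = (q - 8)/(q + 3)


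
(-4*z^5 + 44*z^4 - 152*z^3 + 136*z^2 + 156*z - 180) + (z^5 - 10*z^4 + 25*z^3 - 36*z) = -3*z^5 + 34*z^4 - 127*z^3 + 136*z^2 + 120*z - 180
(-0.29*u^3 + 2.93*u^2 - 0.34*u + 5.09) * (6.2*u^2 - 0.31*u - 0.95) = -1.798*u^5 + 18.2559*u^4 - 2.7408*u^3 + 28.8799*u^2 - 1.2549*u - 4.8355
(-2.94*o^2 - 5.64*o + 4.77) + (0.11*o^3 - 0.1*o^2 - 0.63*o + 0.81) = 0.11*o^3 - 3.04*o^2 - 6.27*o + 5.58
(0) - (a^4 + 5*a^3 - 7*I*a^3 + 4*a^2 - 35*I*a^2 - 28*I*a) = -a^4 - 5*a^3 + 7*I*a^3 - 4*a^2 + 35*I*a^2 + 28*I*a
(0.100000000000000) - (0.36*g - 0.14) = 0.24 - 0.36*g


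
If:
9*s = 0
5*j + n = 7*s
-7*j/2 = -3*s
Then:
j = 0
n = 0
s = 0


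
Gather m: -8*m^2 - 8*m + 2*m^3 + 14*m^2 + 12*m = 2*m^3 + 6*m^2 + 4*m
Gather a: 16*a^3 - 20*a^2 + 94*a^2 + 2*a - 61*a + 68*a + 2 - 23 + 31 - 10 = 16*a^3 + 74*a^2 + 9*a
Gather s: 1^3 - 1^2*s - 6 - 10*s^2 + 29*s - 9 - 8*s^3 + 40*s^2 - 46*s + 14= -8*s^3 + 30*s^2 - 18*s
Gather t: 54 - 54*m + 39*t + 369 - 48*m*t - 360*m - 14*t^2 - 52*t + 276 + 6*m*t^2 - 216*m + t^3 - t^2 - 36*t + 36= -630*m + t^3 + t^2*(6*m - 15) + t*(-48*m - 49) + 735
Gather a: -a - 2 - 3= -a - 5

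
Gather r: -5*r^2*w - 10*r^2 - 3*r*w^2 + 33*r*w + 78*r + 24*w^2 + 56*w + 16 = r^2*(-5*w - 10) + r*(-3*w^2 + 33*w + 78) + 24*w^2 + 56*w + 16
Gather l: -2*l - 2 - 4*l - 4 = -6*l - 6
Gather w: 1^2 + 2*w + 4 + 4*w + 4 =6*w + 9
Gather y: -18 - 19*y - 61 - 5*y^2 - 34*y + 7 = -5*y^2 - 53*y - 72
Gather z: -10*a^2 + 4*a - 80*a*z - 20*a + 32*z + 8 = -10*a^2 - 16*a + z*(32 - 80*a) + 8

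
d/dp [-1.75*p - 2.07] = -1.75000000000000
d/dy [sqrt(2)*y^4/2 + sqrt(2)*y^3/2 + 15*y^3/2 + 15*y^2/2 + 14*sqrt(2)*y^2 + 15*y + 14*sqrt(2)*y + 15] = 2*sqrt(2)*y^3 + 3*sqrt(2)*y^2/2 + 45*y^2/2 + 15*y + 28*sqrt(2)*y + 15 + 14*sqrt(2)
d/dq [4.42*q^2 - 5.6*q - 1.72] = 8.84*q - 5.6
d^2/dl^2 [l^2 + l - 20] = 2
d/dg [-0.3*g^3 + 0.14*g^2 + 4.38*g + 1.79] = -0.9*g^2 + 0.28*g + 4.38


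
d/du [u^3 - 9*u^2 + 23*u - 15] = 3*u^2 - 18*u + 23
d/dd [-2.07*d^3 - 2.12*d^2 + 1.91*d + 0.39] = -6.21*d^2 - 4.24*d + 1.91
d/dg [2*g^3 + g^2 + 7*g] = 6*g^2 + 2*g + 7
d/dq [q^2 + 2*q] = 2*q + 2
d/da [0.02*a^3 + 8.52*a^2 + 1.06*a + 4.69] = 0.06*a^2 + 17.04*a + 1.06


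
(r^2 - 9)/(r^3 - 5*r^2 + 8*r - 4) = (r^2 - 9)/(r^3 - 5*r^2 + 8*r - 4)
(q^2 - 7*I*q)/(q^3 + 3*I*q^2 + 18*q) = (q - 7*I)/(q^2 + 3*I*q + 18)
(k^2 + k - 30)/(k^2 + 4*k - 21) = (k^2 + k - 30)/(k^2 + 4*k - 21)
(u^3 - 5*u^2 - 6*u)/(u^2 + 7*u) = (u^2 - 5*u - 6)/(u + 7)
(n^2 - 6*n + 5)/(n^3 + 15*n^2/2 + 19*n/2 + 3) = 2*(n^2 - 6*n + 5)/(2*n^3 + 15*n^2 + 19*n + 6)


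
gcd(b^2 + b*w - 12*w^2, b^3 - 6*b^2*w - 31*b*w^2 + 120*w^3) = -b + 3*w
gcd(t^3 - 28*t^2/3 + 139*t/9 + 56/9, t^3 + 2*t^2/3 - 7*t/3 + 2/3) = 1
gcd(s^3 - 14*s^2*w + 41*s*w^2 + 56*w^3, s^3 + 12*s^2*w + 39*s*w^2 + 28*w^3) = s + w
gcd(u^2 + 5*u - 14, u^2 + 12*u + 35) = u + 7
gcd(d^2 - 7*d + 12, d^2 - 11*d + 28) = d - 4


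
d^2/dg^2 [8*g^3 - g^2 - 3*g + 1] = 48*g - 2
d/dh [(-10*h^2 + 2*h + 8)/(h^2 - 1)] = -2/(h^2 + 2*h + 1)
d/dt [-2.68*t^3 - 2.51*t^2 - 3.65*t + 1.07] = -8.04*t^2 - 5.02*t - 3.65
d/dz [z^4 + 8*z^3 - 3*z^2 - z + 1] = 4*z^3 + 24*z^2 - 6*z - 1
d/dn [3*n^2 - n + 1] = 6*n - 1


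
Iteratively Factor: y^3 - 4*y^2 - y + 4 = (y - 4)*(y^2 - 1) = (y - 4)*(y + 1)*(y - 1)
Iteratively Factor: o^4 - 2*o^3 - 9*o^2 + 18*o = (o)*(o^3 - 2*o^2 - 9*o + 18) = o*(o - 2)*(o^2 - 9) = o*(o - 2)*(o + 3)*(o - 3)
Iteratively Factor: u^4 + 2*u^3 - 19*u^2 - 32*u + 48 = (u + 4)*(u^3 - 2*u^2 - 11*u + 12) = (u - 1)*(u + 4)*(u^2 - u - 12) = (u - 4)*(u - 1)*(u + 4)*(u + 3)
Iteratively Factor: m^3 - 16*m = (m - 4)*(m^2 + 4*m) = (m - 4)*(m + 4)*(m)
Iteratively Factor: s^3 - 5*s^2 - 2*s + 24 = (s - 3)*(s^2 - 2*s - 8) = (s - 3)*(s + 2)*(s - 4)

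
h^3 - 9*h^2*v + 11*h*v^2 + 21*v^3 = (h - 7*v)*(h - 3*v)*(h + v)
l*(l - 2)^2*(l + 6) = l^4 + 2*l^3 - 20*l^2 + 24*l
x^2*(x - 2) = x^3 - 2*x^2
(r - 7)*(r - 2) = r^2 - 9*r + 14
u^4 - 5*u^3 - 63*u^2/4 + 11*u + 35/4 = (u - 7)*(u - 1)*(u + 1/2)*(u + 5/2)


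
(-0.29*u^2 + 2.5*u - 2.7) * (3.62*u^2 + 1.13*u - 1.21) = -1.0498*u^4 + 8.7223*u^3 - 6.5981*u^2 - 6.076*u + 3.267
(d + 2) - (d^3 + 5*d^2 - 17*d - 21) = -d^3 - 5*d^2 + 18*d + 23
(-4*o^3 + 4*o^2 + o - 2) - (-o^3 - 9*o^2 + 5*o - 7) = -3*o^3 + 13*o^2 - 4*o + 5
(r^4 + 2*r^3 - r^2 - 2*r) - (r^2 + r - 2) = r^4 + 2*r^3 - 2*r^2 - 3*r + 2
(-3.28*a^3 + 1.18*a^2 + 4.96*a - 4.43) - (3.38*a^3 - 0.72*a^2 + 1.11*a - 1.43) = -6.66*a^3 + 1.9*a^2 + 3.85*a - 3.0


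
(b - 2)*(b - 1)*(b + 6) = b^3 + 3*b^2 - 16*b + 12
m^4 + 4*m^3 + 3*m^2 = m^2*(m + 1)*(m + 3)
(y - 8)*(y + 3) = y^2 - 5*y - 24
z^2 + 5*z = z*(z + 5)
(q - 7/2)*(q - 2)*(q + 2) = q^3 - 7*q^2/2 - 4*q + 14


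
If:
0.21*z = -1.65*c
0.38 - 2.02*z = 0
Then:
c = -0.02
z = 0.19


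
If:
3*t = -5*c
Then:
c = -3*t/5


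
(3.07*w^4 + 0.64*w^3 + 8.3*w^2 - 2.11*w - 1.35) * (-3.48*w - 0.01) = -10.6836*w^5 - 2.2579*w^4 - 28.8904*w^3 + 7.2598*w^2 + 4.7191*w + 0.0135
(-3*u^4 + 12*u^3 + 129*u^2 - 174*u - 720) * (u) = -3*u^5 + 12*u^4 + 129*u^3 - 174*u^2 - 720*u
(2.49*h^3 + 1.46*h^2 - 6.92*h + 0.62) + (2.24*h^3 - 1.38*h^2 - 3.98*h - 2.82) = 4.73*h^3 + 0.0800000000000001*h^2 - 10.9*h - 2.2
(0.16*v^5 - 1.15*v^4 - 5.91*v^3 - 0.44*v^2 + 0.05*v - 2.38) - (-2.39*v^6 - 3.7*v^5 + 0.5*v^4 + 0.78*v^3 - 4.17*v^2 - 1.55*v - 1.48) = 2.39*v^6 + 3.86*v^5 - 1.65*v^4 - 6.69*v^3 + 3.73*v^2 + 1.6*v - 0.9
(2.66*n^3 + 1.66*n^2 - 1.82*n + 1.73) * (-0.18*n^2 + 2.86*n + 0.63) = -0.4788*n^5 + 7.3088*n^4 + 6.751*n^3 - 4.4708*n^2 + 3.8012*n + 1.0899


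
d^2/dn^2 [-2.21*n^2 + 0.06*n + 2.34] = -4.42000000000000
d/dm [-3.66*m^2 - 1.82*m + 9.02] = -7.32*m - 1.82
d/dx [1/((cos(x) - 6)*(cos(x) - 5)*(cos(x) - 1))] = (-3*sin(x)^2 - 24*cos(x) + 44)*sin(x)/((cos(x) - 6)^2*(cos(x) - 5)^2*(cos(x) - 1)^2)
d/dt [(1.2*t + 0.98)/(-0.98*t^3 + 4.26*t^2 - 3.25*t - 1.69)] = (2.352*t^3 - 2.2308*t^2 - 8.3496*t + 1.157)/(0.9604*t^6 - 8.3496*t^5 + 24.5176*t^4 - 24.3776*t^3 - 3.8363*t^2 + 10.985*t + 2.8561)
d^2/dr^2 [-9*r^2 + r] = -18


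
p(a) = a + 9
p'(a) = 1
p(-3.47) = 5.53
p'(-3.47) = 1.00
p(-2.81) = 6.19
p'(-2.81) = 1.00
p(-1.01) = 7.99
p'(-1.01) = 1.00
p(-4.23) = 4.77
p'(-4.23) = 1.00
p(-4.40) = 4.60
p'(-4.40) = 1.00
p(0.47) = 9.47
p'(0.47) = 1.00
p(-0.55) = 8.45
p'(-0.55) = 1.00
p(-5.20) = 3.80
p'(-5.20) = 1.00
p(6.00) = 15.00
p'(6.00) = 1.00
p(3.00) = 12.00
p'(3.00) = 1.00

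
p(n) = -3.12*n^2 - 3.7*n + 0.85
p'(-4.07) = 21.70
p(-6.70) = -114.42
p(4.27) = -71.84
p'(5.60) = -38.64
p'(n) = -6.24*n - 3.7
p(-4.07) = -35.77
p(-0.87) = 1.71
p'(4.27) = -30.34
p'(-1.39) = 4.97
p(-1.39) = -0.04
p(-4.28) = -40.47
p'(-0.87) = 1.73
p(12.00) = -492.83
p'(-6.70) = 38.11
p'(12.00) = -78.58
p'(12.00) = -78.58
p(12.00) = -492.83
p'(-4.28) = 23.01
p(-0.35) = 1.76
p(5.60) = -117.71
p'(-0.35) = -1.52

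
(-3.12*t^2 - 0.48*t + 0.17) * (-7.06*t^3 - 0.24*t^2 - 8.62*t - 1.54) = 22.0272*t^5 + 4.1376*t^4 + 25.8094*t^3 + 8.9016*t^2 - 0.7262*t - 0.2618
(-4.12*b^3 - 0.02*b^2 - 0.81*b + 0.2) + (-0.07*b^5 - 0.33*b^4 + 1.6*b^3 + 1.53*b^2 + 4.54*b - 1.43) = -0.07*b^5 - 0.33*b^4 - 2.52*b^3 + 1.51*b^2 + 3.73*b - 1.23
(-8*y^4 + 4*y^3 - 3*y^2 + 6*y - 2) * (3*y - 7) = -24*y^5 + 68*y^4 - 37*y^3 + 39*y^2 - 48*y + 14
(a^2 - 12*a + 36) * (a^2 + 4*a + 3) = a^4 - 8*a^3 - 9*a^2 + 108*a + 108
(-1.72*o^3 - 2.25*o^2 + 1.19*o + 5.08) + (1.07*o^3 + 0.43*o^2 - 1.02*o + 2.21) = -0.65*o^3 - 1.82*o^2 + 0.17*o + 7.29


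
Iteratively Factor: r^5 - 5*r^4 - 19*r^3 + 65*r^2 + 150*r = (r + 2)*(r^4 - 7*r^3 - 5*r^2 + 75*r) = (r - 5)*(r + 2)*(r^3 - 2*r^2 - 15*r) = (r - 5)*(r + 2)*(r + 3)*(r^2 - 5*r) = (r - 5)^2*(r + 2)*(r + 3)*(r)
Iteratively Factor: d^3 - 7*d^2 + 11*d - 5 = (d - 1)*(d^2 - 6*d + 5) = (d - 1)^2*(d - 5)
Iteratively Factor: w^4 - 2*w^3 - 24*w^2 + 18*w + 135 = (w - 3)*(w^3 + w^2 - 21*w - 45) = (w - 5)*(w - 3)*(w^2 + 6*w + 9) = (w - 5)*(w - 3)*(w + 3)*(w + 3)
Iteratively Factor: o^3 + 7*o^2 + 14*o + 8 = (o + 4)*(o^2 + 3*o + 2) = (o + 1)*(o + 4)*(o + 2)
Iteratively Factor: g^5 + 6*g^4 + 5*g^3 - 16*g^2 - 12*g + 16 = (g + 2)*(g^4 + 4*g^3 - 3*g^2 - 10*g + 8) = (g - 1)*(g + 2)*(g^3 + 5*g^2 + 2*g - 8) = (g - 1)^2*(g + 2)*(g^2 + 6*g + 8) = (g - 1)^2*(g + 2)^2*(g + 4)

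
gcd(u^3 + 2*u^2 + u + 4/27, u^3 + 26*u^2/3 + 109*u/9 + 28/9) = u^2 + 5*u/3 + 4/9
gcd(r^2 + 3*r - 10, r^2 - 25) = r + 5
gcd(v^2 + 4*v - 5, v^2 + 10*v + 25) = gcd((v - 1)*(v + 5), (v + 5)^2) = v + 5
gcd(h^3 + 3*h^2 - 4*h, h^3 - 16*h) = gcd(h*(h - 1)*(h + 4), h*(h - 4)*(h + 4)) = h^2 + 4*h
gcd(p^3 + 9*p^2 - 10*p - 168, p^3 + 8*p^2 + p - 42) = p + 7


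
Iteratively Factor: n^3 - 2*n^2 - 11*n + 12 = (n - 4)*(n^2 + 2*n - 3) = (n - 4)*(n - 1)*(n + 3)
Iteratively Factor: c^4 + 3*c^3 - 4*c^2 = (c + 4)*(c^3 - c^2) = c*(c + 4)*(c^2 - c) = c^2*(c + 4)*(c - 1)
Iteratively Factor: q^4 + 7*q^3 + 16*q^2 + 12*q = (q + 3)*(q^3 + 4*q^2 + 4*q) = (q + 2)*(q + 3)*(q^2 + 2*q) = (q + 2)^2*(q + 3)*(q)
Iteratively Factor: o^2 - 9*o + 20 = (o - 4)*(o - 5)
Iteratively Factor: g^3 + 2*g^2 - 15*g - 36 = (g + 3)*(g^2 - g - 12) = (g - 4)*(g + 3)*(g + 3)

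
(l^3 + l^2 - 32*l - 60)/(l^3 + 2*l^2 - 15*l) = (l^2 - 4*l - 12)/(l*(l - 3))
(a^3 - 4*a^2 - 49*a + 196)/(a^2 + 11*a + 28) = (a^2 - 11*a + 28)/(a + 4)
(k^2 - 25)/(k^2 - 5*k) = (k + 5)/k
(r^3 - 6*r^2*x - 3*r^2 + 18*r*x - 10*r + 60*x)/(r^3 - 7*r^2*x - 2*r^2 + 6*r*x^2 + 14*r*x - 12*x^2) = (-r^2 + 3*r + 10)/(-r^2 + r*x + 2*r - 2*x)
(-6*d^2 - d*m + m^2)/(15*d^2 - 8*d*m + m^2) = (-2*d - m)/(5*d - m)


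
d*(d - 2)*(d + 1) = d^3 - d^2 - 2*d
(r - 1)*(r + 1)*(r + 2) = r^3 + 2*r^2 - r - 2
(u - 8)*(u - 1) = u^2 - 9*u + 8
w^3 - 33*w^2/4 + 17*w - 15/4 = (w - 5)*(w - 3)*(w - 1/4)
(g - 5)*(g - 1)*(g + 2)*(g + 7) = g^4 + 3*g^3 - 35*g^2 - 39*g + 70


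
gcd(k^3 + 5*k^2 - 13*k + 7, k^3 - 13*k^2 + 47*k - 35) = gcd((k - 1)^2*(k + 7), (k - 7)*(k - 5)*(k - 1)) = k - 1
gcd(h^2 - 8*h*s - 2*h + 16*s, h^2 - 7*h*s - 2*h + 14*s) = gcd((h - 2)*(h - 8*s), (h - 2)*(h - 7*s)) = h - 2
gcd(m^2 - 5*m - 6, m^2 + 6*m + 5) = m + 1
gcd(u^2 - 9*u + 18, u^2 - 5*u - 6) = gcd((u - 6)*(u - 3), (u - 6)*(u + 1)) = u - 6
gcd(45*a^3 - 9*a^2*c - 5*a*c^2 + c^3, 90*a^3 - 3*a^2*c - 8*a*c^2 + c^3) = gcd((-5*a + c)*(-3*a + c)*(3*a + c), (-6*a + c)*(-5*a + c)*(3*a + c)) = 15*a^2 + 2*a*c - c^2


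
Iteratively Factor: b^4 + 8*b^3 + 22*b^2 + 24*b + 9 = (b + 1)*(b^3 + 7*b^2 + 15*b + 9) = (b + 1)*(b + 3)*(b^2 + 4*b + 3) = (b + 1)^2*(b + 3)*(b + 3)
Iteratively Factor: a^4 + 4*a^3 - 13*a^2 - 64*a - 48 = (a + 4)*(a^3 - 13*a - 12) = (a + 1)*(a + 4)*(a^2 - a - 12) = (a - 4)*(a + 1)*(a + 4)*(a + 3)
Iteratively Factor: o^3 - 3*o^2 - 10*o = (o)*(o^2 - 3*o - 10) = o*(o + 2)*(o - 5)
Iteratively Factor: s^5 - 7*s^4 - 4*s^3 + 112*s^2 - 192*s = (s - 4)*(s^4 - 3*s^3 - 16*s^2 + 48*s) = s*(s - 4)*(s^3 - 3*s^2 - 16*s + 48) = s*(s - 4)*(s - 3)*(s^2 - 16) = s*(s - 4)^2*(s - 3)*(s + 4)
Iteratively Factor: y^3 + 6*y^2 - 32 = (y + 4)*(y^2 + 2*y - 8) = (y + 4)^2*(y - 2)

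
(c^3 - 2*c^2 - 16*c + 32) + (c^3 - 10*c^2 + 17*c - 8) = 2*c^3 - 12*c^2 + c + 24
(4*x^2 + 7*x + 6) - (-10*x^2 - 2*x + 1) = 14*x^2 + 9*x + 5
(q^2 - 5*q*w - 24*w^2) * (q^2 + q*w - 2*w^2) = q^4 - 4*q^3*w - 31*q^2*w^2 - 14*q*w^3 + 48*w^4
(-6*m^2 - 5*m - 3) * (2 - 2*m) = 12*m^3 - 2*m^2 - 4*m - 6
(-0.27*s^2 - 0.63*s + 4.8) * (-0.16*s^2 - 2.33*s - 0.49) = 0.0432*s^4 + 0.7299*s^3 + 0.8322*s^2 - 10.8753*s - 2.352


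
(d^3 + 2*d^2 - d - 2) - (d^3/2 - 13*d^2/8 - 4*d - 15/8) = d^3/2 + 29*d^2/8 + 3*d - 1/8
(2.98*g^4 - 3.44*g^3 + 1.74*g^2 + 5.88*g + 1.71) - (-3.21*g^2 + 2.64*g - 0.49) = 2.98*g^4 - 3.44*g^3 + 4.95*g^2 + 3.24*g + 2.2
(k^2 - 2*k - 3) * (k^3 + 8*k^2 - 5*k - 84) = k^5 + 6*k^4 - 24*k^3 - 98*k^2 + 183*k + 252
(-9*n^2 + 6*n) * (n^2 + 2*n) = -9*n^4 - 12*n^3 + 12*n^2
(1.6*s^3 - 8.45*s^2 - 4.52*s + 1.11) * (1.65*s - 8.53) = 2.64*s^4 - 27.5905*s^3 + 64.6205*s^2 + 40.3871*s - 9.4683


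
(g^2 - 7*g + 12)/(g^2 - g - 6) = (g - 4)/(g + 2)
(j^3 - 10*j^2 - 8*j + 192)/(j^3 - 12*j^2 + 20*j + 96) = (j + 4)/(j + 2)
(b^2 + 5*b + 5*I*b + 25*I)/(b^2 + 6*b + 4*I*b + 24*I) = (b^2 + b*(5 + 5*I) + 25*I)/(b^2 + b*(6 + 4*I) + 24*I)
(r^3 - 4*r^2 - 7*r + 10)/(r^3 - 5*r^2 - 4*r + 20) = (r - 1)/(r - 2)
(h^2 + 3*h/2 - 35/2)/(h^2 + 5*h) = (h - 7/2)/h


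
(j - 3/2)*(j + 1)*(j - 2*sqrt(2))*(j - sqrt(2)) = j^4 - 3*sqrt(2)*j^3 - j^3/2 + 3*sqrt(2)*j^2/2 + 5*j^2/2 - 2*j + 9*sqrt(2)*j/2 - 6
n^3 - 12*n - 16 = (n - 4)*(n + 2)^2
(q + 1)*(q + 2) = q^2 + 3*q + 2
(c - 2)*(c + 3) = c^2 + c - 6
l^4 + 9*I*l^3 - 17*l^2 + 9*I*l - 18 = (l - I)*(l + I)*(l + 3*I)*(l + 6*I)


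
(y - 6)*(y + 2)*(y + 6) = y^3 + 2*y^2 - 36*y - 72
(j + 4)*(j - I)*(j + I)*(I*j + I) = I*j^4 + 5*I*j^3 + 5*I*j^2 + 5*I*j + 4*I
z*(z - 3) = z^2 - 3*z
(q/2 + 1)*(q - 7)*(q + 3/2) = q^3/2 - 7*q^2/4 - 43*q/4 - 21/2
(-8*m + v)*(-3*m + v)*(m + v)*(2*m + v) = 48*m^4 + 50*m^3*v - 7*m^2*v^2 - 8*m*v^3 + v^4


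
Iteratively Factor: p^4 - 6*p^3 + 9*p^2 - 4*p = (p - 4)*(p^3 - 2*p^2 + p) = p*(p - 4)*(p^2 - 2*p + 1) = p*(p - 4)*(p - 1)*(p - 1)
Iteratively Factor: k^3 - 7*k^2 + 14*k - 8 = (k - 1)*(k^2 - 6*k + 8) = (k - 2)*(k - 1)*(k - 4)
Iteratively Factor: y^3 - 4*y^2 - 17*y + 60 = (y - 5)*(y^2 + y - 12) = (y - 5)*(y - 3)*(y + 4)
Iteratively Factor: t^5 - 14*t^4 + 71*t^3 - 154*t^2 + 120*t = (t - 5)*(t^4 - 9*t^3 + 26*t^2 - 24*t) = (t - 5)*(t - 3)*(t^3 - 6*t^2 + 8*t) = (t - 5)*(t - 4)*(t - 3)*(t^2 - 2*t) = t*(t - 5)*(t - 4)*(t - 3)*(t - 2)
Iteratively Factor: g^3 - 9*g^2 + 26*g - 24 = (g - 2)*(g^2 - 7*g + 12) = (g - 4)*(g - 2)*(g - 3)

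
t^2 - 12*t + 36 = (t - 6)^2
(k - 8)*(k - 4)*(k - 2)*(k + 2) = k^4 - 12*k^3 + 28*k^2 + 48*k - 128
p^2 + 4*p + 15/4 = (p + 3/2)*(p + 5/2)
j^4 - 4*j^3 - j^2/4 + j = j*(j - 4)*(j - 1/2)*(j + 1/2)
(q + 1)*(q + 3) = q^2 + 4*q + 3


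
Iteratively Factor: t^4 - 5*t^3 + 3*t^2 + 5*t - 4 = (t + 1)*(t^3 - 6*t^2 + 9*t - 4) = (t - 1)*(t + 1)*(t^2 - 5*t + 4) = (t - 4)*(t - 1)*(t + 1)*(t - 1)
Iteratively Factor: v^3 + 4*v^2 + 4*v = (v + 2)*(v^2 + 2*v) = v*(v + 2)*(v + 2)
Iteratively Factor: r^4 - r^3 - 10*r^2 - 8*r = (r + 1)*(r^3 - 2*r^2 - 8*r) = (r + 1)*(r + 2)*(r^2 - 4*r) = (r - 4)*(r + 1)*(r + 2)*(r)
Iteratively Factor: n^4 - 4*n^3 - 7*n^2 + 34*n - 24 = (n - 4)*(n^3 - 7*n + 6) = (n - 4)*(n - 1)*(n^2 + n - 6) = (n - 4)*(n - 1)*(n + 3)*(n - 2)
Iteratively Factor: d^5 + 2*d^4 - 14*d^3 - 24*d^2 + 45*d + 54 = (d + 3)*(d^4 - d^3 - 11*d^2 + 9*d + 18) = (d + 1)*(d + 3)*(d^3 - 2*d^2 - 9*d + 18) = (d - 2)*(d + 1)*(d + 3)*(d^2 - 9) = (d - 3)*(d - 2)*(d + 1)*(d + 3)*(d + 3)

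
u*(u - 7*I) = u^2 - 7*I*u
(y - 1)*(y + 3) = y^2 + 2*y - 3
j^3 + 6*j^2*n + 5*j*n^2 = j*(j + n)*(j + 5*n)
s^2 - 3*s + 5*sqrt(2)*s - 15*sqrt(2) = (s - 3)*(s + 5*sqrt(2))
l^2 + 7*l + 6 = (l + 1)*(l + 6)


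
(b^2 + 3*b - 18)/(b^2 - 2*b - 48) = (b - 3)/(b - 8)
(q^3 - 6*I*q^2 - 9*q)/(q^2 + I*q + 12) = q*(q - 3*I)/(q + 4*I)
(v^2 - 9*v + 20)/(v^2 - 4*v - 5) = (v - 4)/(v + 1)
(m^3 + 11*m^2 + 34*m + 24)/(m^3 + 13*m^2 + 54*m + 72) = (m + 1)/(m + 3)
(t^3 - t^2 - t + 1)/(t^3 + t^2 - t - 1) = (t - 1)/(t + 1)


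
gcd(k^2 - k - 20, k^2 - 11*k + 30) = k - 5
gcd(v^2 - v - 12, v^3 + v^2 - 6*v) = v + 3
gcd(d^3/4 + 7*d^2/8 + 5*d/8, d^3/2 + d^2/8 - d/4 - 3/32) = 1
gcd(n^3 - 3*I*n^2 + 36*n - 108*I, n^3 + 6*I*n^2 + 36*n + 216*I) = n^2 + 36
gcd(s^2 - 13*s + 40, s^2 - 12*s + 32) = s - 8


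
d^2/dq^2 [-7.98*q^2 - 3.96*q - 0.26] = -15.9600000000000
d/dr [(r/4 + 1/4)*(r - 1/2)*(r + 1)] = 3*r*(r + 1)/4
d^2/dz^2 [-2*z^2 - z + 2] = -4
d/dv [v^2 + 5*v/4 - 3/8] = 2*v + 5/4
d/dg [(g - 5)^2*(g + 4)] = 3*(g - 5)*(g + 1)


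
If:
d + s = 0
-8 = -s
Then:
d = -8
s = 8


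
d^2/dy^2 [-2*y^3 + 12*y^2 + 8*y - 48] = 24 - 12*y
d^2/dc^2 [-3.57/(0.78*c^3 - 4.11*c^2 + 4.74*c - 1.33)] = ((16.7076*c - 29.3454)*(0.78*c^3 - 4.11*c^2 + 4.74*c - 1.33) - 3.57*(2.34*c^2 - 8.22*c + 4.74)*(4.68*c^2 - 16.44*c + 9.48))/(0.78*c^3 - 4.11*c^2 + 4.74*c - 1.33)^3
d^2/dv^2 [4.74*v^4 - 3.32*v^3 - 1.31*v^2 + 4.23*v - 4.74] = 56.88*v^2 - 19.92*v - 2.62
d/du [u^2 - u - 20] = 2*u - 1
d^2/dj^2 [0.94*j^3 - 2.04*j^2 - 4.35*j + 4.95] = 5.64*j - 4.08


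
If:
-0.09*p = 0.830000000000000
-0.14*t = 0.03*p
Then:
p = -9.22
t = 1.98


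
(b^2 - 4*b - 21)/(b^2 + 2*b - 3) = (b - 7)/(b - 1)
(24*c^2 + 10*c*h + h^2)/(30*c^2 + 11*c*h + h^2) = (4*c + h)/(5*c + h)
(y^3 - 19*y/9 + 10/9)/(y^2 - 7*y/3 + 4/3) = (9*y^2 + 9*y - 10)/(3*(3*y - 4))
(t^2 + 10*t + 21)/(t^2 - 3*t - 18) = (t + 7)/(t - 6)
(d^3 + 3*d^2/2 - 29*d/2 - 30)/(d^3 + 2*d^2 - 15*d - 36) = (d + 5/2)/(d + 3)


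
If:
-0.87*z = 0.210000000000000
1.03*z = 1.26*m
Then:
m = -0.20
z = -0.24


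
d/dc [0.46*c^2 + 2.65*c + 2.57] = 0.92*c + 2.65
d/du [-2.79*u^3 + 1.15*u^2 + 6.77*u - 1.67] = -8.37*u^2 + 2.3*u + 6.77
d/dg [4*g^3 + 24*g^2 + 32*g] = 12*g^2 + 48*g + 32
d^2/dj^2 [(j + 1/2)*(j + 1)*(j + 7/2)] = 6*j + 10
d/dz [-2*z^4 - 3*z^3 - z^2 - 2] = z*(-8*z^2 - 9*z - 2)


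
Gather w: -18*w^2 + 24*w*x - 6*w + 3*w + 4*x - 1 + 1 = -18*w^2 + w*(24*x - 3) + 4*x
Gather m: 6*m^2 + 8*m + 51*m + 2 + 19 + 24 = 6*m^2 + 59*m + 45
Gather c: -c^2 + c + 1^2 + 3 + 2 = -c^2 + c + 6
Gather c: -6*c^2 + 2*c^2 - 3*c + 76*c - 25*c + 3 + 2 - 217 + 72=-4*c^2 + 48*c - 140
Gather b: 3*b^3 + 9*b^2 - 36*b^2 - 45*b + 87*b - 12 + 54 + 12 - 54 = 3*b^3 - 27*b^2 + 42*b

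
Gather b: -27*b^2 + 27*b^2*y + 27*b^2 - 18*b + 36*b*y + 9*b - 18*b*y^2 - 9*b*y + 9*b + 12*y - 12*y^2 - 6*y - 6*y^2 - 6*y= 27*b^2*y + b*(-18*y^2 + 27*y) - 18*y^2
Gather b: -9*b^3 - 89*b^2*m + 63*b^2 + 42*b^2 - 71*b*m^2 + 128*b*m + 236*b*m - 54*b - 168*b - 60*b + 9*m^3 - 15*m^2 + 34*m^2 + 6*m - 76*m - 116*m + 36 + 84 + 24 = -9*b^3 + b^2*(105 - 89*m) + b*(-71*m^2 + 364*m - 282) + 9*m^3 + 19*m^2 - 186*m + 144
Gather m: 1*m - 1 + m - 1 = 2*m - 2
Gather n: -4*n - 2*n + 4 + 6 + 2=12 - 6*n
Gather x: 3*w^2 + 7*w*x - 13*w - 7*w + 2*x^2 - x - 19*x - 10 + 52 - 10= 3*w^2 - 20*w + 2*x^2 + x*(7*w - 20) + 32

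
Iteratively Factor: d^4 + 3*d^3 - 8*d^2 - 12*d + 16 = (d - 1)*(d^3 + 4*d^2 - 4*d - 16) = (d - 1)*(d + 4)*(d^2 - 4) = (d - 1)*(d + 2)*(d + 4)*(d - 2)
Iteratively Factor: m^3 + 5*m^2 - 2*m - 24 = (m - 2)*(m^2 + 7*m + 12) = (m - 2)*(m + 3)*(m + 4)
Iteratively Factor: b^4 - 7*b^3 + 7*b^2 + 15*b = (b + 1)*(b^3 - 8*b^2 + 15*b) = (b - 5)*(b + 1)*(b^2 - 3*b) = (b - 5)*(b - 3)*(b + 1)*(b)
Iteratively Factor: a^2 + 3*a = (a + 3)*(a)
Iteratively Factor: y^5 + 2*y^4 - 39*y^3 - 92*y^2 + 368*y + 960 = (y + 4)*(y^4 - 2*y^3 - 31*y^2 + 32*y + 240) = (y + 4)^2*(y^3 - 6*y^2 - 7*y + 60) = (y + 3)*(y + 4)^2*(y^2 - 9*y + 20) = (y - 5)*(y + 3)*(y + 4)^2*(y - 4)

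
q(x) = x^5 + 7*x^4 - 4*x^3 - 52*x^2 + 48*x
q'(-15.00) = 157533.00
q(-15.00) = -403920.00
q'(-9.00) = 12405.00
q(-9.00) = -14850.00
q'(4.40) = 3617.28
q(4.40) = 3136.57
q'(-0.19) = 67.14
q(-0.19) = -10.96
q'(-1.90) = 75.39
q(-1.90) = -185.02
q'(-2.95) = -89.79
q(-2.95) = -184.72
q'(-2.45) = -0.85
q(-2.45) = -206.97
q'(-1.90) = 75.39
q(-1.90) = -185.02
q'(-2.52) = -12.57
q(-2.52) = -206.50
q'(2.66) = 463.76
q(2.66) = 168.08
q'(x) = 5*x^4 + 28*x^3 - 12*x^2 - 104*x + 48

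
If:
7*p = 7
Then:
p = 1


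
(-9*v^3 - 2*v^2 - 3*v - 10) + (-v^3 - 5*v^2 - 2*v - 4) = -10*v^3 - 7*v^2 - 5*v - 14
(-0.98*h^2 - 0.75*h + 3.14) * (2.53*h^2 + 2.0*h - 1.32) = -2.4794*h^4 - 3.8575*h^3 + 7.7378*h^2 + 7.27*h - 4.1448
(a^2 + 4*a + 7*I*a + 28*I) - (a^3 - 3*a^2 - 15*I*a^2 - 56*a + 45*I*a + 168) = -a^3 + 4*a^2 + 15*I*a^2 + 60*a - 38*I*a - 168 + 28*I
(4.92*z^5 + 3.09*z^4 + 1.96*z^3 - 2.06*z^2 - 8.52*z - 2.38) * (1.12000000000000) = 5.5104*z^5 + 3.4608*z^4 + 2.1952*z^3 - 2.3072*z^2 - 9.5424*z - 2.6656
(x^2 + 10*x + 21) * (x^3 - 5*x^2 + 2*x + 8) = x^5 + 5*x^4 - 27*x^3 - 77*x^2 + 122*x + 168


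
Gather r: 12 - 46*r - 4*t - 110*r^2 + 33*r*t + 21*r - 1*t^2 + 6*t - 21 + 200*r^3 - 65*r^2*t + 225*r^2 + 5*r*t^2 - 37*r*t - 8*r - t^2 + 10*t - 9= 200*r^3 + r^2*(115 - 65*t) + r*(5*t^2 - 4*t - 33) - 2*t^2 + 12*t - 18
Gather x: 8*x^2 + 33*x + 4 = 8*x^2 + 33*x + 4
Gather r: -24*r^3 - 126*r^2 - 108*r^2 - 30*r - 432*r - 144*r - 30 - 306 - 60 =-24*r^3 - 234*r^2 - 606*r - 396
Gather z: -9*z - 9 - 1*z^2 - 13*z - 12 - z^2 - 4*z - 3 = -2*z^2 - 26*z - 24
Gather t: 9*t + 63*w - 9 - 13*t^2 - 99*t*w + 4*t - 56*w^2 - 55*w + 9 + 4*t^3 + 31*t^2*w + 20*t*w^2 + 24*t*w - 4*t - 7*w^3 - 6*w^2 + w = 4*t^3 + t^2*(31*w - 13) + t*(20*w^2 - 75*w + 9) - 7*w^3 - 62*w^2 + 9*w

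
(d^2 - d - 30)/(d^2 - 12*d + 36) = (d + 5)/(d - 6)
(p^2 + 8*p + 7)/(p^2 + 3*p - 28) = (p + 1)/(p - 4)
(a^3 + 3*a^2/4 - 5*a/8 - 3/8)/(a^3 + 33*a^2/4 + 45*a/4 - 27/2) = (2*a^2 + 3*a + 1)/(2*(a^2 + 9*a + 18))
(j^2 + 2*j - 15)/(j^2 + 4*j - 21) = (j + 5)/(j + 7)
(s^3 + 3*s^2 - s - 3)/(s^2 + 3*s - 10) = (s^3 + 3*s^2 - s - 3)/(s^2 + 3*s - 10)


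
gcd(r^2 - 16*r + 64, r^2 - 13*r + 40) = r - 8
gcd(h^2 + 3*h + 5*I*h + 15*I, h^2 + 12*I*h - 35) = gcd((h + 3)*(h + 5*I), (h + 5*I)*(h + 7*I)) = h + 5*I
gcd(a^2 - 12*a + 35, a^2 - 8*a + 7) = a - 7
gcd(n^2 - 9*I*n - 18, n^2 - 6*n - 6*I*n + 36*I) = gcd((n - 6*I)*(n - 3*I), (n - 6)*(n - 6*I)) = n - 6*I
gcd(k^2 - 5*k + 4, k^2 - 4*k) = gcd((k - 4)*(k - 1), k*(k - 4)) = k - 4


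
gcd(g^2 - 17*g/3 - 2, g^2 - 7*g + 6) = g - 6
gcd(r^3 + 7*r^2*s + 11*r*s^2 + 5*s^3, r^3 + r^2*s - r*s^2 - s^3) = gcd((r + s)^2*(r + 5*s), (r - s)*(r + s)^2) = r^2 + 2*r*s + s^2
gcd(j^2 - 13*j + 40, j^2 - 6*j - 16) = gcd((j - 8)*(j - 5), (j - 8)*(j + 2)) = j - 8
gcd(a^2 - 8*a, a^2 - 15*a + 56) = a - 8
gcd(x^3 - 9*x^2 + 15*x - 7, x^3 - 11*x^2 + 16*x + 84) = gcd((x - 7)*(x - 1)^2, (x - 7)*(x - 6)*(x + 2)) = x - 7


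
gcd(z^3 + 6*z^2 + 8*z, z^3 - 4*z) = z^2 + 2*z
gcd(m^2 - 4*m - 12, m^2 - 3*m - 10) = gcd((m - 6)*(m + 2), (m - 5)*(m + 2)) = m + 2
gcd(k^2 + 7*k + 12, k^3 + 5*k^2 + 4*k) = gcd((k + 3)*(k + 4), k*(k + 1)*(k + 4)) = k + 4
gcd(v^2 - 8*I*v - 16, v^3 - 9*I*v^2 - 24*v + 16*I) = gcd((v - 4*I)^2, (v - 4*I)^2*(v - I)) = v^2 - 8*I*v - 16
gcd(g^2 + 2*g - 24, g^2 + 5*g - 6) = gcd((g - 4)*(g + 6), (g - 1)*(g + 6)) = g + 6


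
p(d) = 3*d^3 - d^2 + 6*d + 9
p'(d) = 9*d^2 - 2*d + 6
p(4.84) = 354.75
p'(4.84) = 207.15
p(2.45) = 61.82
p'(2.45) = 55.12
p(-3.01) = -99.93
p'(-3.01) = 93.56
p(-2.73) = -75.87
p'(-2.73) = 78.54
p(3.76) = 176.89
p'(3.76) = 125.72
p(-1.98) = -30.09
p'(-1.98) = 45.24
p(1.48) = 25.41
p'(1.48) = 22.75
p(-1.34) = -8.05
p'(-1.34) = 24.84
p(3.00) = 99.00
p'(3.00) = 81.00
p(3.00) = 99.00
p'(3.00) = 81.00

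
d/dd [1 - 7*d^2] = -14*d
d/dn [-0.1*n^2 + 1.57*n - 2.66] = 1.57 - 0.2*n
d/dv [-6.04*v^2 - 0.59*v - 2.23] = -12.08*v - 0.59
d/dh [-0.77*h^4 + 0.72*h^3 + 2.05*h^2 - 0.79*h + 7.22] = -3.08*h^3 + 2.16*h^2 + 4.1*h - 0.79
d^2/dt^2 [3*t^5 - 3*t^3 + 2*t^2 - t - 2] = 60*t^3 - 18*t + 4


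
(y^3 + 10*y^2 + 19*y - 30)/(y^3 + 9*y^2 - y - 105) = (y^2 + 5*y - 6)/(y^2 + 4*y - 21)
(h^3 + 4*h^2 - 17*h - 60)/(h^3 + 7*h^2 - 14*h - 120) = (h + 3)/(h + 6)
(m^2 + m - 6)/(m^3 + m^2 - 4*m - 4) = (m + 3)/(m^2 + 3*m + 2)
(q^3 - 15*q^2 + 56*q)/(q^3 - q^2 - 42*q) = (q - 8)/(q + 6)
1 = 1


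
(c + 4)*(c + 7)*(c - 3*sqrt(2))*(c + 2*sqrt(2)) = c^4 - sqrt(2)*c^3 + 11*c^3 - 11*sqrt(2)*c^2 + 16*c^2 - 132*c - 28*sqrt(2)*c - 336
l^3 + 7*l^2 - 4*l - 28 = (l - 2)*(l + 2)*(l + 7)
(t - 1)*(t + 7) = t^2 + 6*t - 7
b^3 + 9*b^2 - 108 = (b - 3)*(b + 6)^2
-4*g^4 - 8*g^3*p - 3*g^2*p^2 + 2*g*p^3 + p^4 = (-2*g + p)*(g + p)^2*(2*g + p)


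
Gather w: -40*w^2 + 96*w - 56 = -40*w^2 + 96*w - 56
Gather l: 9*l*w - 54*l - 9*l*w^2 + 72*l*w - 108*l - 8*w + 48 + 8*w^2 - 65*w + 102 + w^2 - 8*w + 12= l*(-9*w^2 + 81*w - 162) + 9*w^2 - 81*w + 162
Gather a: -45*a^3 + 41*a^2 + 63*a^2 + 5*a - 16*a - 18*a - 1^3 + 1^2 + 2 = -45*a^3 + 104*a^2 - 29*a + 2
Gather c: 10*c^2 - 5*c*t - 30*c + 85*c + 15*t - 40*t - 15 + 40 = 10*c^2 + c*(55 - 5*t) - 25*t + 25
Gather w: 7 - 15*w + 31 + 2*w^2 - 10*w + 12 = 2*w^2 - 25*w + 50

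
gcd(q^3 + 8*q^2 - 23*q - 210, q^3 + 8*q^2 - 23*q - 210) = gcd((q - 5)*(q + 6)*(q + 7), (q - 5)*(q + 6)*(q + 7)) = q^3 + 8*q^2 - 23*q - 210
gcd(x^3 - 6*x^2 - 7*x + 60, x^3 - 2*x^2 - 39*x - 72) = x + 3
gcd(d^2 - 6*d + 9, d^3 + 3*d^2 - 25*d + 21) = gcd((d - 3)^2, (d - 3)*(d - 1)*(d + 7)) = d - 3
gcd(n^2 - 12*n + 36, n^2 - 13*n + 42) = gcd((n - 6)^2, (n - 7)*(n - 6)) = n - 6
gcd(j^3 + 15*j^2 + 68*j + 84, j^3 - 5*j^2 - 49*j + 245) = j + 7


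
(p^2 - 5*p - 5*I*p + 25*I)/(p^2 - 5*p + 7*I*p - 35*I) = (p - 5*I)/(p + 7*I)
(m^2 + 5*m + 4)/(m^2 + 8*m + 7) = (m + 4)/(m + 7)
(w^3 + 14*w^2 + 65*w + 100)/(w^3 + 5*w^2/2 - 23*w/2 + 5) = 2*(w^2 + 9*w + 20)/(2*w^2 - 5*w + 2)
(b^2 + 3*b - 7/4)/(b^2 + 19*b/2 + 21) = (b - 1/2)/(b + 6)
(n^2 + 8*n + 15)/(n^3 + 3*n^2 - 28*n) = (n^2 + 8*n + 15)/(n*(n^2 + 3*n - 28))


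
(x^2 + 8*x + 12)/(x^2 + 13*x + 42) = (x + 2)/(x + 7)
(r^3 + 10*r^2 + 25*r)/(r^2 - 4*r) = (r^2 + 10*r + 25)/(r - 4)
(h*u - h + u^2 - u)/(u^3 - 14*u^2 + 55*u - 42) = (h + u)/(u^2 - 13*u + 42)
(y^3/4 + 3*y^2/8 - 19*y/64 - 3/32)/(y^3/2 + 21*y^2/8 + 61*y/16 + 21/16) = (16*y^3 + 24*y^2 - 19*y - 6)/(4*(8*y^3 + 42*y^2 + 61*y + 21))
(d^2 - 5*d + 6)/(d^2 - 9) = (d - 2)/(d + 3)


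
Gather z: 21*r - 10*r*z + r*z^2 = r*z^2 - 10*r*z + 21*r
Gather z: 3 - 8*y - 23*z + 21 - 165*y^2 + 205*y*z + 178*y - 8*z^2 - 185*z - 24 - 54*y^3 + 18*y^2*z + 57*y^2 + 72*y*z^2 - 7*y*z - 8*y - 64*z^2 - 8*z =-54*y^3 - 108*y^2 + 162*y + z^2*(72*y - 72) + z*(18*y^2 + 198*y - 216)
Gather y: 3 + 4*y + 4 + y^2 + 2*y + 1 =y^2 + 6*y + 8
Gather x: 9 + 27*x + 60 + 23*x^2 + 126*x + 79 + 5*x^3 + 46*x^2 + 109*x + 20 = 5*x^3 + 69*x^2 + 262*x + 168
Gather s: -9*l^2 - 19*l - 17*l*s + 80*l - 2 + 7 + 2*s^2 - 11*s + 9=-9*l^2 + 61*l + 2*s^2 + s*(-17*l - 11) + 14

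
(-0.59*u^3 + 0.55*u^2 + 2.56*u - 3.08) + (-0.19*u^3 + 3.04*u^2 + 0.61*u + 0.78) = -0.78*u^3 + 3.59*u^2 + 3.17*u - 2.3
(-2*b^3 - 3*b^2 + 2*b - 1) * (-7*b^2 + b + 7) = 14*b^5 + 19*b^4 - 31*b^3 - 12*b^2 + 13*b - 7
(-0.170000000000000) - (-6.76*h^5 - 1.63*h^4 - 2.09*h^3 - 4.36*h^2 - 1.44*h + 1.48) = 6.76*h^5 + 1.63*h^4 + 2.09*h^3 + 4.36*h^2 + 1.44*h - 1.65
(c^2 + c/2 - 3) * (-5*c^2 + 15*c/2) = -5*c^4 + 5*c^3 + 75*c^2/4 - 45*c/2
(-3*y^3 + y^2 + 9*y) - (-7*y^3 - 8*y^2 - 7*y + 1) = 4*y^3 + 9*y^2 + 16*y - 1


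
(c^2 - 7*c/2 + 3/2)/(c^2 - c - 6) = (c - 1/2)/(c + 2)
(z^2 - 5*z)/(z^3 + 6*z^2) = (z - 5)/(z*(z + 6))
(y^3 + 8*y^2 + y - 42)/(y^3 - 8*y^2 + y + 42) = (y^3 + 8*y^2 + y - 42)/(y^3 - 8*y^2 + y + 42)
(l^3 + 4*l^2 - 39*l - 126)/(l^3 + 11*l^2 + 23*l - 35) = (l^2 - 3*l - 18)/(l^2 + 4*l - 5)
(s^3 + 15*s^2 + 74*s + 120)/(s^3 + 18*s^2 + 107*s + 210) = (s + 4)/(s + 7)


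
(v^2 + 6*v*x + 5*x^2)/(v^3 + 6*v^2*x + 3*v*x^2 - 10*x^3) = (-v - x)/(-v^2 - v*x + 2*x^2)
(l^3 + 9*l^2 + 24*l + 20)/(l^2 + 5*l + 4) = (l^3 + 9*l^2 + 24*l + 20)/(l^2 + 5*l + 4)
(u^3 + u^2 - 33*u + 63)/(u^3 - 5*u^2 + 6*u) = (u^2 + 4*u - 21)/(u*(u - 2))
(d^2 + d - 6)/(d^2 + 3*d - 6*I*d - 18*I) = (d - 2)/(d - 6*I)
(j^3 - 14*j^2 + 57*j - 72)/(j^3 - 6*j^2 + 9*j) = (j - 8)/j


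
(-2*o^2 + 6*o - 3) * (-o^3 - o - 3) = 2*o^5 - 6*o^4 + 5*o^3 - 15*o + 9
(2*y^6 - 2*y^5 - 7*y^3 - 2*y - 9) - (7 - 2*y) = 2*y^6 - 2*y^5 - 7*y^3 - 16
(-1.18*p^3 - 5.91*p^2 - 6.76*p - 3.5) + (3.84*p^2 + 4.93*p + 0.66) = -1.18*p^3 - 2.07*p^2 - 1.83*p - 2.84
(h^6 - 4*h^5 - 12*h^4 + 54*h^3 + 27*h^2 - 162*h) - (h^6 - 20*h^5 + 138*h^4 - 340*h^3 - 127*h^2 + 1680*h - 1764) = 16*h^5 - 150*h^4 + 394*h^3 + 154*h^2 - 1842*h + 1764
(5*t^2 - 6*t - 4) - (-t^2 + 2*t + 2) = 6*t^2 - 8*t - 6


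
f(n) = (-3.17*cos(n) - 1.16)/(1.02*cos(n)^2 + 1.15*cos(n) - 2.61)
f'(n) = (2.04*sin(n)*cos(n) + 1.15*sin(n))*(-3.17*cos(n) - 1.16)/(1.02*cos(n)^2 + 1.15*cos(n) - 2.61)^2 + 3.17*sin(n)/(1.02*cos(n)^2 + 1.15*cos(n) - 2.61) = (3.2334*sin(n)^2 - 2.3664*cos(n) - 12.8411)*sin(n)/(1.02*cos(n)^2 + 1.15*cos(n) - 2.61)^2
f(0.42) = 5.71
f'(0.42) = -11.72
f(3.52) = -0.64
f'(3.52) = 0.48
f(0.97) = 1.81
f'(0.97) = -3.70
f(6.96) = 3.32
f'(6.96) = -7.03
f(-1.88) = 0.07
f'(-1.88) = 1.07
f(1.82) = 0.13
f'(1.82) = -1.11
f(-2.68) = -0.59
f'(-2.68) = 0.56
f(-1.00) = 1.70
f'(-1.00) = 3.48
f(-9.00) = -0.61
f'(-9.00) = 0.53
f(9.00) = -0.61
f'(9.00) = -0.53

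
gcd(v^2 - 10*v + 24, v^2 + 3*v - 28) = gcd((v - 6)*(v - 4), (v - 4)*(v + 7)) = v - 4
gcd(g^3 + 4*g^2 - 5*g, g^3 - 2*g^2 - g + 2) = g - 1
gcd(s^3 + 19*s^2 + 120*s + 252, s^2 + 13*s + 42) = s^2 + 13*s + 42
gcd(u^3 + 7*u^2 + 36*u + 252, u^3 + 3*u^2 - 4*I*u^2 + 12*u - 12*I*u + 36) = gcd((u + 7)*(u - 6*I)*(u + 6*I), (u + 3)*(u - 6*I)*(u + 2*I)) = u - 6*I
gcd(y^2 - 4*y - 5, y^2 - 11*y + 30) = y - 5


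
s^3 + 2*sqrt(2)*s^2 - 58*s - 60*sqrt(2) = (s - 5*sqrt(2))*(s + sqrt(2))*(s + 6*sqrt(2))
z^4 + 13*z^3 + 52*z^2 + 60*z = z*(z + 2)*(z + 5)*(z + 6)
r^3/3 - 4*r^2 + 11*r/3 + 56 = (r/3 + 1)*(r - 8)*(r - 7)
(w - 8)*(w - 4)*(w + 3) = w^3 - 9*w^2 - 4*w + 96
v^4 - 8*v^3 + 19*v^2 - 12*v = v*(v - 4)*(v - 3)*(v - 1)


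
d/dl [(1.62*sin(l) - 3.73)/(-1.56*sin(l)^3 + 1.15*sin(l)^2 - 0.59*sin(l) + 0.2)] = (5.0544*sin(l)^3 - 19.3194*sin(l)^2 + 8.579*sin(l) - 1.8767)*cos(l)/(2.4336*sin(l)^6 - 3.588*sin(l)^5 + 3.1633*sin(l)^4 - 1.981*sin(l)^3 + 0.8081*sin(l)^2 - 0.236*sin(l) + 0.04)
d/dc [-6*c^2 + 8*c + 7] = 8 - 12*c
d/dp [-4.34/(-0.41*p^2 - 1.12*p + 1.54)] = (-3.5588*p - 4.8608)/(0.41*p^2 + 1.12*p - 1.54)^2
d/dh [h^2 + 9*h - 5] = 2*h + 9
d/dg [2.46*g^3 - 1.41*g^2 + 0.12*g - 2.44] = 7.38*g^2 - 2.82*g + 0.12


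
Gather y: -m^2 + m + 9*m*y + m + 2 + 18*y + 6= -m^2 + 2*m + y*(9*m + 18) + 8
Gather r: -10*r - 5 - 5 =-10*r - 10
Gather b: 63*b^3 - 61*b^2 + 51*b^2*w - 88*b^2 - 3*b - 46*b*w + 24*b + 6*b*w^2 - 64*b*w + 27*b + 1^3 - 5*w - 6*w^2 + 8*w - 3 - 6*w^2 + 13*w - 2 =63*b^3 + b^2*(51*w - 149) + b*(6*w^2 - 110*w + 48) - 12*w^2 + 16*w - 4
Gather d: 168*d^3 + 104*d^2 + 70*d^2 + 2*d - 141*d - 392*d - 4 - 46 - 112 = 168*d^3 + 174*d^2 - 531*d - 162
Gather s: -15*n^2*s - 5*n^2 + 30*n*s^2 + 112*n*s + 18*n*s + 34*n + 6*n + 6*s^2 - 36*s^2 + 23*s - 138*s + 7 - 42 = -5*n^2 + 40*n + s^2*(30*n - 30) + s*(-15*n^2 + 130*n - 115) - 35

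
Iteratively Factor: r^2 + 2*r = (r)*(r + 2)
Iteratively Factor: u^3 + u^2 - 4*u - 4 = (u - 2)*(u^2 + 3*u + 2) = (u - 2)*(u + 1)*(u + 2)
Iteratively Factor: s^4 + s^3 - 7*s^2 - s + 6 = (s - 2)*(s^3 + 3*s^2 - s - 3) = (s - 2)*(s + 3)*(s^2 - 1) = (s - 2)*(s - 1)*(s + 3)*(s + 1)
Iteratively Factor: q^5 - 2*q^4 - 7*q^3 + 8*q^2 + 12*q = (q + 1)*(q^4 - 3*q^3 - 4*q^2 + 12*q) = (q - 3)*(q + 1)*(q^3 - 4*q) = q*(q - 3)*(q + 1)*(q^2 - 4) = q*(q - 3)*(q + 1)*(q + 2)*(q - 2)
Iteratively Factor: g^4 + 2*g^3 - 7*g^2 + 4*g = (g)*(g^3 + 2*g^2 - 7*g + 4) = g*(g + 4)*(g^2 - 2*g + 1) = g*(g - 1)*(g + 4)*(g - 1)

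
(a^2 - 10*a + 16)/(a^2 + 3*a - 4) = (a^2 - 10*a + 16)/(a^2 + 3*a - 4)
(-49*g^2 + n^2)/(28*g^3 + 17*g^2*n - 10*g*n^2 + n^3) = (-7*g - n)/(4*g^2 + 3*g*n - n^2)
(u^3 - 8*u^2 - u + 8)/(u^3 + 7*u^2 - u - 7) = (u - 8)/(u + 7)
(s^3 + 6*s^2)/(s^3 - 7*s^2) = (s + 6)/(s - 7)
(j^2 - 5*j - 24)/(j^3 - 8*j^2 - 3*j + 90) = (j - 8)/(j^2 - 11*j + 30)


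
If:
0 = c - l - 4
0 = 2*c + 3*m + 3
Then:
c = -3*m/2 - 3/2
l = -3*m/2 - 11/2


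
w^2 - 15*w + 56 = (w - 8)*(w - 7)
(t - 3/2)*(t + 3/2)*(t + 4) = t^3 + 4*t^2 - 9*t/4 - 9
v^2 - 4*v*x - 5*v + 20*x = (v - 5)*(v - 4*x)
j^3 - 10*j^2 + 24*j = j*(j - 6)*(j - 4)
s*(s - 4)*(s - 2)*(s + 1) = s^4 - 5*s^3 + 2*s^2 + 8*s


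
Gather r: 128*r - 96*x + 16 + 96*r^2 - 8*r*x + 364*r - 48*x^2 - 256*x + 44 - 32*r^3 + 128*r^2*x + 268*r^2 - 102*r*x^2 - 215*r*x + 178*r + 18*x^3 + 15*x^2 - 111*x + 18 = -32*r^3 + r^2*(128*x + 364) + r*(-102*x^2 - 223*x + 670) + 18*x^3 - 33*x^2 - 463*x + 78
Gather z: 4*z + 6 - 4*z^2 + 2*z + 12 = -4*z^2 + 6*z + 18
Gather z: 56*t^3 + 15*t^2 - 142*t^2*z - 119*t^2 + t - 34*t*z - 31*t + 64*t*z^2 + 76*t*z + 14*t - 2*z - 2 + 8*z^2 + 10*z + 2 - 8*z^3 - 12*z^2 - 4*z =56*t^3 - 104*t^2 - 16*t - 8*z^3 + z^2*(64*t - 4) + z*(-142*t^2 + 42*t + 4)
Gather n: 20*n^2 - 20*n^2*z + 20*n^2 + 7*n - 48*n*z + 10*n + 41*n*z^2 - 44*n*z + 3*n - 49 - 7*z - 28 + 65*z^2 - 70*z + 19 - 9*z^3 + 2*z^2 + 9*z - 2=n^2*(40 - 20*z) + n*(41*z^2 - 92*z + 20) - 9*z^3 + 67*z^2 - 68*z - 60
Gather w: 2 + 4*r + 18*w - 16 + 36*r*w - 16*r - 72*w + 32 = -12*r + w*(36*r - 54) + 18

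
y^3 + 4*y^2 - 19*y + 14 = (y - 2)*(y - 1)*(y + 7)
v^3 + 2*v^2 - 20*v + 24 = (v - 2)^2*(v + 6)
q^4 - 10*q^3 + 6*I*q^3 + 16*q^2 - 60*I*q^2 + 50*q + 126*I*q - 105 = (q - 7)*(q - 3)*(q + I)*(q + 5*I)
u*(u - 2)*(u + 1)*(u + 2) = u^4 + u^3 - 4*u^2 - 4*u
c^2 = c^2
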